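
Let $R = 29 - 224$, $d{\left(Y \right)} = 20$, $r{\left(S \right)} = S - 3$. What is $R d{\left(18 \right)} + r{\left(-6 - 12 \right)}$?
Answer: $-3921$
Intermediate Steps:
$r{\left(S \right)} = -3 + S$
$R = -195$
$R d{\left(18 \right)} + r{\left(-6 - 12 \right)} = \left(-195\right) 20 - 21 = -3900 - 21 = -3921$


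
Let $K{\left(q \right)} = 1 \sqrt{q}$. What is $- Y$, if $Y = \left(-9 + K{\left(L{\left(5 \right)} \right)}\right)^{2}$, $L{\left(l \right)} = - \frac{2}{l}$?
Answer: $- \frac{403}{5} + \frac{18 i \sqrt{10}}{5} \approx -80.6 + 11.384 i$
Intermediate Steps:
$K{\left(q \right)} = \sqrt{q}$
$Y = \left(-9 + \frac{i \sqrt{10}}{5}\right)^{2}$ ($Y = \left(-9 + \sqrt{- \frac{2}{5}}\right)^{2} = \left(-9 + \frac{i \sqrt{10}}{5}\right)^{2} \approx 80.6 - 11.384 i$)
$- Y = - \frac{\left(45 - i \sqrt{10}\right)^{2}}{25}$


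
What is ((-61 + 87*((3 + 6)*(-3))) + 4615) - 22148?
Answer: -19943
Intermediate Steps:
((-61 + 87*((3 + 6)*(-3))) + 4615) - 22148 = ((-61 + 87*(9*(-3))) + 4615) - 22148 = ((-61 + 87*(-27)) + 4615) - 22148 = ((-61 - 2349) + 4615) - 22148 = (-2410 + 4615) - 22148 = 2205 - 22148 = -19943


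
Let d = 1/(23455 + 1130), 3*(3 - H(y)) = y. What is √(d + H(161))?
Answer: I*√3402670535/8195 ≈ 7.118*I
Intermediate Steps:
H(y) = 3 - y/3
d = 1/24585 ≈ 4.0675e-5
√(d + H(161)) = √(1/24585 + (3 - ⅓*161)) = √(1/24585 + (3 - 161/3)) = √(1/24585 - 152/3) = √(-415213/8195) = I*√3402670535/8195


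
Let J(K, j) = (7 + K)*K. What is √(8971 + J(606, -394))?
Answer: √380449 ≈ 616.81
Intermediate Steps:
J(K, j) = K*(7 + K)
√(8971 + J(606, -394)) = √(8971 + 606*(7 + 606)) = √(8971 + 606*613) = √(8971 + 371478) = √380449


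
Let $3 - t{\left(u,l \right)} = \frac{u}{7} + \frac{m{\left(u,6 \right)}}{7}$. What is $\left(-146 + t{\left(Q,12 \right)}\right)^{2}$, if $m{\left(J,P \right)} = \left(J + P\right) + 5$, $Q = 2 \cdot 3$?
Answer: $\frac{1048576}{49} \approx 21400.0$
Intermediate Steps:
$Q = 6$
$m{\left(J,P \right)} = 5 + J + P$
$t{\left(u,l \right)} = \frac{10}{7} - \frac{2 u}{7}$ ($t{\left(u,l \right)} = 3 - \left(\frac{u}{7} + \frac{5 + u + 6}{7}\right) = 3 - \left(u \frac{1}{7} + \left(11 + u\right) \frac{1}{7}\right) = 3 - \left(\frac{u}{7} + \left(\frac{11}{7} + \frac{u}{7}\right)\right) = 3 - \left(\frac{11}{7} + \frac{2 u}{7}\right) = \frac{10}{7} - \frac{2 u}{7}$)
$\left(-146 + t{\left(Q,12 \right)}\right)^{2} = \left(-146 + \left(\frac{10}{7} - \frac{12}{7}\right)\right)^{2} = \left(-146 - \frac{2}{7}\right)^{2} = \left(- \frac{1024}{7}\right)^{2} = \frac{1048576}{49}$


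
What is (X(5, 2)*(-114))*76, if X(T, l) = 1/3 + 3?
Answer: -28880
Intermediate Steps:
X(T, l) = 10/3 (X(T, l) = ⅓ + 3 = 10/3)
(X(5, 2)*(-114))*76 = ((10/3)*(-114))*76 = -380*76 = -28880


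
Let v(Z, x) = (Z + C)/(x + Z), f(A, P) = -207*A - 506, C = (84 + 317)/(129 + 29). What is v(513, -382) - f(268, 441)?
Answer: 1158796891/20698 ≈ 55986.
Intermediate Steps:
C = 401/158 ≈ 2.5380
f(A, P) = -506 - 207*A
v(Z, x) = (401/158 + Z)/(Z + x) (v(Z, x) = (Z + 401/158)/(x + Z) = (401/158 + Z)/(Z + x))
v(513, -382) - f(268, 441) = (401/158 + 513)/(513 - 382) - (-506 - 207*268) = (81455/158)/131 - (-506 - 55476) = (1/131)*(81455/158) - 1*(-55982) = 81455/20698 + 55982 = 1158796891/20698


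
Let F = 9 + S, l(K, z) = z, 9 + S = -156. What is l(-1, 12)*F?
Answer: -1872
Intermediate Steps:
S = -165 (S = -9 - 156 = -165)
F = -156 (F = 9 - 165 = -156)
l(-1, 12)*F = 12*(-156) = -1872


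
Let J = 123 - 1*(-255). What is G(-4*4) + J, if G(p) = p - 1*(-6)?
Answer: 368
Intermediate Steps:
G(p) = 6 + p (G(p) = p + 6 = 6 + p)
J = 378 (J = 123 + 255 = 378)
G(-4*4) + J = (6 - 4*4) + 378 = (6 - 16) + 378 = -10 + 378 = 368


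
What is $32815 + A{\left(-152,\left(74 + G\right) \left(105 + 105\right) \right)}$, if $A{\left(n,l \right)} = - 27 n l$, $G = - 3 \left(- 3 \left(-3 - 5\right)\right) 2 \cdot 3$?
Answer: $-308505905$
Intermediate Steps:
$G = -432$ ($G = - 3 \left(\left(-3\right) \left(-8\right)\right) 6 = \left(-3\right) 24 \cdot 6 = \left(-72\right) 6 = -432$)
$A{\left(n,l \right)} = - 27 l n$
$32815 + A{\left(-152,\left(74 + G\right) \left(105 + 105\right) \right)} = 32815 - 27 \left(74 - 432\right) \left(105 + 105\right) \left(-152\right) = 32815 - 27 \left(\left(-358\right) 210\right) \left(-152\right) = 32815 - \left(-2029860\right) \left(-152\right) = 32815 - 308538720 = -308505905$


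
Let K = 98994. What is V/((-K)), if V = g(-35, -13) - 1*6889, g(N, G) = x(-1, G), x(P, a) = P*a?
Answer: 1146/16499 ≈ 0.069459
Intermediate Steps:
g(N, G) = -G
V = -6876 (V = -1*(-13) - 1*6889 = 13 - 6889 = -6876)
V/((-K)) = -6876/((-1*98994)) = -6876/(-98994) = -6876*(-1/98994) = 1146/16499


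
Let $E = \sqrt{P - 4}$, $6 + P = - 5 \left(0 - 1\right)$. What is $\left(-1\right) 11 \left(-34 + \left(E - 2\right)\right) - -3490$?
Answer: $3886 - 11 i \sqrt{5} \approx 3886.0 - 24.597 i$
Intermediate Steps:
$P = -1$ ($P = -6 - 5 \left(0 - 1\right) = -6 - -5 = -6 + 5 = -1$)
$E = i \sqrt{5}$ ($E = \sqrt{-1 - 4} = \sqrt{-5} = i \sqrt{5} \approx 2.2361 i$)
$\left(-1\right) 11 \left(-34 + \left(E - 2\right)\right) - -3490 = \left(-1\right) 11 \left(-34 - \left(2 - i \sqrt{5}\right)\right) - -3490 = - 11 \left(-34 - \left(2 - i \sqrt{5}\right)\right) + 3490 = - 11 \left(-36 + i \sqrt{5}\right) + 3490 = \left(396 - 11 i \sqrt{5}\right) + 3490 = 3886 - 11 i \sqrt{5}$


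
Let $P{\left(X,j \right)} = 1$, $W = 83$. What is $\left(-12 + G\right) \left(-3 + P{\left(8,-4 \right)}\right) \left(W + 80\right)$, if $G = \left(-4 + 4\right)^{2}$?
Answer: $3912$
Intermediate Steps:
$G = 0$ ($G = 0^{2} = 0$)
$\left(-12 + G\right) \left(-3 + P{\left(8,-4 \right)}\right) \left(W + 80\right) = \left(-12 + 0\right) \left(-3 + 1\right) \left(83 + 80\right) = \left(-12\right) \left(-2\right) 163 = 24 \cdot 163 = 3912$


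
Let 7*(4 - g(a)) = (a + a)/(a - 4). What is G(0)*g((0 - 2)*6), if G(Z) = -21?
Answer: -159/2 ≈ -79.500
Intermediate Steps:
g(a) = 4 - 2*a/(7*(-4 + a)) (g(a) = 4 - (a + a)/(7*(a - 4)) = 4 - 2*a/(7*(-4 + a)))
G(0)*g((0 - 2)*6) = -6*(-56 + 13*((0 - 2)*6))/(-4 + (0 - 2)*6) = -6*(-56 + 13*(-2*6))/(-4 - 2*6) = -6*(-56 + 13*(-12))/(-4 - 12) = -6*(-56 - 156)/(-16) = -6*(-1)*(-212)/16 = -21*53/14 = -159/2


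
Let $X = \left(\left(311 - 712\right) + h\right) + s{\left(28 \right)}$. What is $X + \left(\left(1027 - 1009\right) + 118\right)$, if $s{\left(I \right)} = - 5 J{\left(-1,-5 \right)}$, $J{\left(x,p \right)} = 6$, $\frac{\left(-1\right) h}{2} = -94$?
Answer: $-107$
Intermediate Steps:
$h = 188$ ($h = \left(-2\right) \left(-94\right) = 188$)
$s{\left(I \right)} = -30$ ($s{\left(I \right)} = \left(-5\right) 6 = -30$)
$X = -243$ ($X = \left(\left(311 - 712\right) + 188\right) - 30 = \left(-401 + 188\right) - 30 = -213 - 30 = -243$)
$X + \left(\left(1027 - 1009\right) + 118\right) = -243 + \left(\left(1027 - 1009\right) + 118\right) = -243 + \left(18 + 118\right) = -243 + 136 = -107$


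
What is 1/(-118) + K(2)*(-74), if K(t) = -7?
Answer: 61123/118 ≈ 517.99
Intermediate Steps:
1/(-118) + K(2)*(-74) = 1/(-118) - 7*(-74) = -1/118 + 518 = 61123/118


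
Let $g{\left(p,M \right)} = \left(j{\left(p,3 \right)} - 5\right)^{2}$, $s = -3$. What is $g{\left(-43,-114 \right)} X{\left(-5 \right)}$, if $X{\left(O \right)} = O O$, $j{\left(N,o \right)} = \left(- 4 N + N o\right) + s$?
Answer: $30625$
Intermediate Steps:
$j{\left(N,o \right)} = -3 - 4 N + N o$ ($j{\left(N,o \right)} = \left(- 4 N + N o\right) - 3 = -3 - 4 N + N o$)
$g{\left(p,M \right)} = \left(-8 - p\right)^{2}$ ($g{\left(p,M \right)} = \left(\left(-3 - 4 p + p 3\right) - 5\right)^{2} = \left(\left(-3 - 4 p + 3 p\right) - 5\right)^{2} = \left(\left(-3 - p\right) - 5\right)^{2} = \left(-8 - p\right)^{2}$)
$X{\left(O \right)} = O^{2}$
$g{\left(-43,-114 \right)} X{\left(-5 \right)} = \left(8 - 43\right)^{2} \left(-5\right)^{2} = \left(-35\right)^{2} \cdot 25 = 1225 \cdot 25 = 30625$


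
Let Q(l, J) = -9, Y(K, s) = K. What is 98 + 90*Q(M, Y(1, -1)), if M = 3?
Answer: -712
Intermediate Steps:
98 + 90*Q(M, Y(1, -1)) = 98 + 90*(-9) = 98 - 810 = -712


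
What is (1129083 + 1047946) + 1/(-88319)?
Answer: 192273024250/88319 ≈ 2.1770e+6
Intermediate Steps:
(1129083 + 1047946) + 1/(-88319) = 2177029 - 1/88319 = 192273024250/88319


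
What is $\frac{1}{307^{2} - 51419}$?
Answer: $\frac{1}{42830} \approx 2.3348 \cdot 10^{-5}$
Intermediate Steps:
$\frac{1}{307^{2} - 51419} = \frac{1}{94249 - 51419} = \frac{1}{42830}$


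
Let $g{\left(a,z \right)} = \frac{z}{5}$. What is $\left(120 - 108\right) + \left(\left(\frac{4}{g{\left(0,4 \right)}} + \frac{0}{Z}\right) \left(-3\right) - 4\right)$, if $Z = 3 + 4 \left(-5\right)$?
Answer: $-7$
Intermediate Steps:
$Z = -17$ ($Z = 3 - 20 = -17$)
$g{\left(a,z \right)} = \frac{z}{5}$ ($g{\left(a,z \right)} = z \frac{1}{5} = \frac{z}{5}$)
$\left(120 - 108\right) + \left(\left(\frac{4}{g{\left(0,4 \right)}} + \frac{0}{Z}\right) \left(-3\right) - 4\right) = \left(120 - 108\right) + \left(\left(\frac{4}{\frac{1}{5} \cdot 4} + \frac{0}{-17}\right) \left(-3\right) - 4\right) = 12 + \left(\left(\frac{4}{\frac{4}{5}} + 0 \left(- \frac{1}{17}\right)\right) \left(-3\right) - 4\right) = 12 + \left(\left(4 \cdot \frac{5}{4} + 0\right) \left(-3\right) - 4\right) = 12 + \left(\left(5 + 0\right) \left(-3\right) - 4\right) = 12 + \left(5 \left(-3\right) - 4\right) = 12 - 19 = -7$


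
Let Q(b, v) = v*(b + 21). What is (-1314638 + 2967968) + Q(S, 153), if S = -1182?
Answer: 1475697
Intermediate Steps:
Q(b, v) = v*(21 + b)
(-1314638 + 2967968) + Q(S, 153) = (-1314638 + 2967968) + 153*(21 - 1182) = 1653330 + 153*(-1161) = 1653330 - 177633 = 1475697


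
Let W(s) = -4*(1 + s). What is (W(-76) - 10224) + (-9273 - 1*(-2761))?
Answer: -16436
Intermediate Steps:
W(s) = -4 - 4*s
(W(-76) - 10224) + (-9273 - 1*(-2761)) = ((-4 - 4*(-76)) - 10224) + (-9273 - 1*(-2761)) = ((-4 + 304) - 10224) + (-9273 + 2761) = (300 - 10224) - 6512 = -9924 - 6512 = -16436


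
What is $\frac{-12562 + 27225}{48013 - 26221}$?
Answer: $\frac{14663}{21792} \approx 0.67286$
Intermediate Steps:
$\frac{-12562 + 27225}{48013 - 26221} = \frac{14663}{21792}$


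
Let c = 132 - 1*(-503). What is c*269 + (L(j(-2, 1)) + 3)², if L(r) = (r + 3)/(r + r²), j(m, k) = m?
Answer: 683309/4 ≈ 1.7083e+5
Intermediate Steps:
c = 635 (c = 132 + 503 = 635)
L(r) = (3 + r)/(r + r²)
c*269 + (L(j(-2, 1)) + 3)² = 635*269 + ((3 - 2)/((-2)*(1 - 2)) + 3)² = 170815 + (-½*1/(-1) + 3)² = 170815 + (-½*(-1)*1 + 3)² = 170815 + (½ + 3)² = 170815 + (7/2)² = 170815 + 49/4 = 683309/4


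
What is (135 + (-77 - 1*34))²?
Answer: 576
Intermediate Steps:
(135 + (-77 - 1*34))² = (135 + (-77 - 34))² = (135 - 111)² = 24² = 576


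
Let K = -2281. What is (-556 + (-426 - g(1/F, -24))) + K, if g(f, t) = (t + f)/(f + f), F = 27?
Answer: -5879/2 ≈ -2939.5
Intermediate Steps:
g(f, t) = (f + t)/(2*f) (g(f, t) = (f + t)/((2*f)) = (f + t)*(1/(2*f)) = (f + t)/(2*f))
(-556 + (-426 - g(1/F, -24))) + K = (-556 + (-426 - (1/27 - 24)/(2*(1/27)))) - 2281 = (-556 + (-426 - (1/27 - 24)/(2*1/27))) - 2281 = (-556 + (-426 - 27*(-647)/(2*27))) - 2281 = (-556 + (-426 - 1*(-647/2))) - 2281 = (-556 + (-426 + 647/2)) - 2281 = (-556 - 205/2) - 2281 = -1317/2 - 2281 = -5879/2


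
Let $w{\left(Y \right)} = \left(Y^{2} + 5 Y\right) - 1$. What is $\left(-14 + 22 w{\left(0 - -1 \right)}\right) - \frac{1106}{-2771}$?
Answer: $\frac{267122}{2771} \approx 96.399$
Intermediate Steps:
$w{\left(Y \right)} = -1 + Y^{2} + 5 Y$
$\left(-14 + 22 w{\left(0 - -1 \right)}\right) - \frac{1106}{-2771} = \left(-14 + 22 \left(-1 + \left(0 - -1\right)^{2} + 5 \left(0 - -1\right)\right)\right) - \frac{1106}{-2771} = \left(-14 + 22 \left(-1 + \left(0 + 1\right)^{2} + 5 \left(0 + 1\right)\right)\right) - - \frac{1106}{2771} = \left(-14 + 22 \left(-1 + 1^{2} + 5 \cdot 1\right)\right) + \frac{1106}{2771} = \left(-14 + 22 \left(-1 + 1 + 5\right)\right) + \frac{1106}{2771} = \left(-14 + 22 \cdot 5\right) + \frac{1106}{2771} = \left(-14 + 110\right) + \frac{1106}{2771} = 96 + \frac{1106}{2771} = \frac{267122}{2771}$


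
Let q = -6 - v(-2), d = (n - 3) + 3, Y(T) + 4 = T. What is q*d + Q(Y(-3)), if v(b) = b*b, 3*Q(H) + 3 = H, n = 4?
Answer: -130/3 ≈ -43.333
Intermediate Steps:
Y(T) = -4 + T
d = 4 (d = (4 - 3) + 3 = 1 + 3 = 4)
Q(H) = -1 + H/3
v(b) = b²
q = -10 (q = -6 - 1*(-2)² = -6 - 1*4 = -6 - 4 = -10)
q*d + Q(Y(-3)) = -10*4 + (-1 + (-4 - 3)/3) = -40 + (-1 + (⅓)*(-7)) = -40 + (-1 - 7/3) = -40 - 10/3 = -130/3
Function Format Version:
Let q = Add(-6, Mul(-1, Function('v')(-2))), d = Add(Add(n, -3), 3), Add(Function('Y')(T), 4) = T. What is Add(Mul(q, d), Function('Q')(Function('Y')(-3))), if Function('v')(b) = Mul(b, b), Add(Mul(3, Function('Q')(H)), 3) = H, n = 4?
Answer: Rational(-130, 3) ≈ -43.333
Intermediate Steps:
Function('Y')(T) = Add(-4, T)
d = 4 (d = Add(Add(4, -3), 3) = Add(1, 3) = 4)
Function('Q')(H) = Add(-1, Mul(Rational(1, 3), H))
Function('v')(b) = Pow(b, 2)
q = -10 (q = Add(-6, Mul(-1, Pow(-2, 2))) = Add(-6, Mul(-1, 4)) = Add(-6, -4) = -10)
Add(Mul(q, d), Function('Q')(Function('Y')(-3))) = Add(Mul(-10, 4), Add(-1, Mul(Rational(1, 3), Add(-4, -3)))) = Add(-40, Add(-1, Mul(Rational(1, 3), -7))) = Add(-40, Add(-1, Rational(-7, 3))) = Add(-40, Rational(-10, 3)) = Rational(-130, 3)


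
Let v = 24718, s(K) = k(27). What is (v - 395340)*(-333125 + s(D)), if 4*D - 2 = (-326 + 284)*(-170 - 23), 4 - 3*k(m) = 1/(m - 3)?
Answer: 4444666730455/36 ≈ 1.2346e+11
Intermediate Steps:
k(m) = 4/3 - 1/(3*(-3 + m)) (k(m) = 4/3 - 1/(3*(m - 3)) = 4/3 - 1/(3*(-3 + m)))
D = 2027 (D = 1/2 + ((-326 + 284)*(-170 - 23))/4 = 1/2 + (-42*(-193))/4 = 1/2 + (1/4)*8106 = 1/2 + 4053/2 = 2027)
s(K) = 95/72 (s(K) = (-13 + 4*27)/(3*(-3 + 27)) = (1/3)*(-13 + 108)/24 = (1/3)*(1/24)*95 = 95/72)
(v - 395340)*(-333125 + s(D)) = (24718 - 395340)*(-333125 + 95/72) = -370622*(-23984905/72) = 4444666730455/36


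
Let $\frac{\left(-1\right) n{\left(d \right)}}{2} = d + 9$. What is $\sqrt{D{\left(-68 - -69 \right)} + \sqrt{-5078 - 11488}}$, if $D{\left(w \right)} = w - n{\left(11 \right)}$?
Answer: $\sqrt{41 + i \sqrt{16566}} \approx 9.383 + 6.8586 i$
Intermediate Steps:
$n{\left(d \right)} = -18 - 2 d$ ($n{\left(d \right)} = - 2 \left(d + 9\right) = - 2 \left(9 + d\right) = -18 - 2 d$)
$D{\left(w \right)} = 40 + w$ ($D{\left(w \right)} = w - \left(-18 - 22\right) = w - -40 = w + 40 = 40 + w$)
$\sqrt{D{\left(-68 - -69 \right)} + \sqrt{-5078 - 11488}} = \sqrt{\left(40 - -1\right) + \sqrt{-5078 - 11488}} = \sqrt{\left(40 + \left(-68 + 69\right)\right) + \sqrt{-16566}} = \sqrt{\left(40 + 1\right) + i \sqrt{16566}} = \sqrt{41 + i \sqrt{16566}}$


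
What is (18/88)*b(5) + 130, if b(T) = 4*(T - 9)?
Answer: 1394/11 ≈ 126.73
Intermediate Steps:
b(T) = -36 + 4*T (b(T) = 4*(-9 + T) = -36 + 4*T)
(18/88)*b(5) + 130 = (18/88)*(-36 + 4*5) + 130 = (18*(1/88))*(-36 + 20) + 130 = (9/44)*(-16) + 130 = -36/11 + 130 = 1394/11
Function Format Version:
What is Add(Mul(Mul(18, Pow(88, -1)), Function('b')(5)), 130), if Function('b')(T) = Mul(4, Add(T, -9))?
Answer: Rational(1394, 11) ≈ 126.73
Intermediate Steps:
Function('b')(T) = Add(-36, Mul(4, T)) (Function('b')(T) = Mul(4, Add(-9, T)) = Add(-36, Mul(4, T)))
Add(Mul(Mul(18, Pow(88, -1)), Function('b')(5)), 130) = Add(Mul(Mul(18, Pow(88, -1)), Add(-36, Mul(4, 5))), 130) = Add(Mul(Mul(18, Rational(1, 88)), Add(-36, 20)), 130) = Add(Mul(Rational(9, 44), -16), 130) = Add(Rational(-36, 11), 130) = Rational(1394, 11)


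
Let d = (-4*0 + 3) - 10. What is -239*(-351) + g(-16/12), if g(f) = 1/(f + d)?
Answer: 2097222/25 ≈ 83889.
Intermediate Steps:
d = -7 (d = (0 + 3) - 10 = 3 - 10 = -7)
g(f) = 1/(-7 + f) (g(f) = 1/(f - 7) = 1/(-7 + f))
-239*(-351) + g(-16/12) = -239*(-351) + 1/(-7 - 16/12) = 83889 + 1/(-7 - 16*1/12) = 83889 + 1/(-7 - 4/3) = 83889 + 1/(-25/3) = 83889 - 3/25 = 2097222/25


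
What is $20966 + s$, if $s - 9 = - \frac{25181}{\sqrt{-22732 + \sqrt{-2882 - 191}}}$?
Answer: $20975 - \frac{25181}{\sqrt{-22732 + i \sqrt{3073}}} \approx 20975.0 + 167.01 i$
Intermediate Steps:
$s = 9 - \frac{25181}{\sqrt{-22732 + i \sqrt{3073}}}$ ($s = 9 - \frac{25181}{\sqrt{-22732 + \sqrt{-2882 - 191}}} = 9 - \frac{25181}{\sqrt{-22732 + \sqrt{-3073}}} = 9 - \frac{25181}{\sqrt{-22732 + i \sqrt{3073}}} \approx 8.7964 + 167.01 i$)
$20966 + s = 20966 + \left(9 - \frac{25181}{\sqrt{-22732 + i \sqrt{3073}}}\right) = 20975 - \frac{25181}{\sqrt{-22732 + i \sqrt{3073}}}$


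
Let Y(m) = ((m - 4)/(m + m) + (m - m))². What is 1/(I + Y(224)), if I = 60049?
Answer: 12544/753257681 ≈ 1.6653e-5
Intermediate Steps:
Y(m) = (-4 + m)²/(4*m²) (Y(m) = ((-4 + m)/((2*m)) + 0)² = ((-4 + m)*(1/(2*m)) + 0)² = ((-4 + m)/(2*m) + 0)² = ((-4 + m)/(2*m))² = (-4 + m)²/(4*m²))
1/(I + Y(224)) = 1/(60049 + (¼)*(-4 + 224)²/224²) = 1/(60049 + (¼)*(1/50176)*220²) = 1/(60049 + (¼)*(1/50176)*48400) = 1/(60049 + 3025/12544) = 1/(753257681/12544) = 12544/753257681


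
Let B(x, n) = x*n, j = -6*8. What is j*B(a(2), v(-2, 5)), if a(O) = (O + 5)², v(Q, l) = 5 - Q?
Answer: -16464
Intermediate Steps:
a(O) = (5 + O)²
j = -48
B(x, n) = n*x
j*B(a(2), v(-2, 5)) = -48*(5 - 1*(-2))*(5 + 2)² = -48*(5 + 2)*7² = -336*49 = -48*343 = -16464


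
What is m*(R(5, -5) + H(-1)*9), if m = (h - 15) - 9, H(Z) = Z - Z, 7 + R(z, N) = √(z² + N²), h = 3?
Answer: 147 - 105*√2 ≈ -1.4924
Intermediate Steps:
R(z, N) = -7 + √(N² + z²) (R(z, N) = -7 + √(z² + N²) = -7 + √(N² + z²))
H(Z) = 0
m = -21 (m = (3 - 15) - 9 = -12 - 9 = -21)
m*(R(5, -5) + H(-1)*9) = -21*((-7 + √((-5)² + 5²)) + 0*9) = -21*((-7 + √(25 + 25)) + 0) = -21*((-7 + √50) + 0) = -21*((-7 + 5*√2) + 0) = -21*(-7 + 5*√2) = 147 - 105*√2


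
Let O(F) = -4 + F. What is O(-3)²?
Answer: 49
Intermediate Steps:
O(-3)² = (-4 - 3)² = (-7)² = 49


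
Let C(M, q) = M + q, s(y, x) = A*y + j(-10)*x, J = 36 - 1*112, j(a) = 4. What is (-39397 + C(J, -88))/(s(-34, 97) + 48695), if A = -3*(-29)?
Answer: -13187/15375 ≈ -0.85769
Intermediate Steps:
A = 87
J = -76 (J = 36 - 112 = -76)
s(y, x) = 4*x + 87*y (s(y, x) = 87*y + 4*x = 4*x + 87*y)
(-39397 + C(J, -88))/(s(-34, 97) + 48695) = (-39397 + (-76 - 88))/((4*97 + 87*(-34)) + 48695) = (-39397 - 164)/((388 - 2958) + 48695) = -39561/(-2570 + 48695) = -39561/46125 = -39561*1/46125 = -13187/15375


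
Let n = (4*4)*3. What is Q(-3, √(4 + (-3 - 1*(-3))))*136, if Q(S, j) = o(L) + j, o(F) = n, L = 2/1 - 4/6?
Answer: 6800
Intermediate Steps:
L = 4/3 (L = 2*1 - 4*⅙ = 2 - ⅔ = 4/3 ≈ 1.3333)
n = 48 (n = 16*3 = 48)
o(F) = 48
Q(S, j) = 48 + j
Q(-3, √(4 + (-3 - 1*(-3))))*136 = (48 + √(4 + (-3 - 1*(-3))))*136 = (48 + √(4 + (-3 + 3)))*136 = (48 + √(4 + 0))*136 = (48 + √4)*136 = (48 + 2)*136 = 50*136 = 6800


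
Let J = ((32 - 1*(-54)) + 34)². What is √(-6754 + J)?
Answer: √7646 ≈ 87.441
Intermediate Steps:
J = 14400 (J = ((32 + 54) + 34)² = (86 + 34)² = 120² = 14400)
√(-6754 + J) = √(-6754 + 14400) = √7646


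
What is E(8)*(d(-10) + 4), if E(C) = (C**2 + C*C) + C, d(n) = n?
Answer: -816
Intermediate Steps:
E(C) = C + 2*C**2 (E(C) = (C**2 + C**2) + C = 2*C**2 + C = C + 2*C**2)
E(8)*(d(-10) + 4) = (8*(1 + 2*8))*(-10 + 4) = (8*(1 + 16))*(-6) = (8*17)*(-6) = 136*(-6) = -816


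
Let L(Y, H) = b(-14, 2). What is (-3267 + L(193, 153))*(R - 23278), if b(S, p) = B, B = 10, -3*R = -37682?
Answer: 104719064/3 ≈ 3.4906e+7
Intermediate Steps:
R = 37682/3 (R = -⅓*(-37682) = 37682/3 ≈ 12561.)
b(S, p) = 10
L(Y, H) = 10
(-3267 + L(193, 153))*(R - 23278) = (-3267 + 10)*(37682/3 - 23278) = -3257*(-32152/3) = 104719064/3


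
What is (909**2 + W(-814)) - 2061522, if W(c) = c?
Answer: -1236055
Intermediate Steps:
(909**2 + W(-814)) - 2061522 = (909**2 - 814) - 2061522 = (826281 - 814) - 2061522 = 825467 - 2061522 = -1236055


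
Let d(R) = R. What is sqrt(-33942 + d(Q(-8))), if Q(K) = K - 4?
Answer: I*sqrt(33954) ≈ 184.27*I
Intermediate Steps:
Q(K) = -4 + K
sqrt(-33942 + d(Q(-8))) = sqrt(-33942 + (-4 - 8)) = sqrt(-33942 - 12) = sqrt(-33954) = I*sqrt(33954)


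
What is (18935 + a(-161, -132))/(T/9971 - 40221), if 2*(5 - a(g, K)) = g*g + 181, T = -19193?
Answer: -58719219/401062784 ≈ -0.14641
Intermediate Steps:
a(g, K) = -171/2 - g**2/2 (a(g, K) = 5 - (g*g + 181)/2 = 5 - (g**2 + 181)/2 = 5 - (181 + g**2)/2 = 5 + (-181/2 - g**2/2) = -171/2 - g**2/2)
(18935 + a(-161, -132))/(T/9971 - 40221) = (18935 + (-171/2 - 1/2*(-161)**2))/(-19193/9971 - 40221) = (18935 + (-171/2 - 1/2*25921))/(-19193*1/9971 - 40221) = (18935 + (-171/2 - 25921/2))/(-19193/9971 - 40221) = (18935 - 13046)/(-401062784/9971) = 5889*(-9971/401062784) = -58719219/401062784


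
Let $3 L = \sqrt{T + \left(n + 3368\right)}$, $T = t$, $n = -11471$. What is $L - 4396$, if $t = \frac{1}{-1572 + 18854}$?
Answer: $-4396 + \frac{i \sqrt{2420102929690}}{51846} \approx -4396.0 + 30.006 i$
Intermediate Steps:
$t = \frac{1}{17282} \approx 5.7864 \cdot 10^{-5}$
$T = \frac{1}{17282} \approx 5.7864 \cdot 10^{-5}$
$L = \frac{i \sqrt{2420102929690}}{51846}$ ($L = \frac{\sqrt{\frac{1}{17282} + \left(-11471 + 3368\right)}}{3} = \frac{\sqrt{\frac{1}{17282} - 8103}}{3} = \frac{\sqrt{- \frac{140036045}{17282}}}{3} = \frac{\frac{1}{17282} i \sqrt{2420102929690}}{3} = \frac{i \sqrt{2420102929690}}{51846} \approx 30.006 i$)
$L - 4396 = \frac{i \sqrt{2420102929690}}{51846} - 4396 = -4396 + \frac{i \sqrt{2420102929690}}{51846}$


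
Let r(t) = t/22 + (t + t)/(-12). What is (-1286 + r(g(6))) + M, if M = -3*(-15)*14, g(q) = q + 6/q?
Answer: -21676/33 ≈ -656.85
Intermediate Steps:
r(t) = -4*t/33 (r(t) = t*(1/22) + (2*t)*(-1/12) = t/22 - t/6 = -4*t/33)
M = 630 (M = 45*14 = 630)
(-1286 + r(g(6))) + M = (-1286 - 4*(6 + 6/6)/33) + 630 = (-1286 - 4*(6 + 6*(1/6))/33) + 630 = (-1286 - 4*(6 + 1)/33) + 630 = (-1286 - 4/33*7) + 630 = (-1286 - 28/33) + 630 = -42466/33 + 630 = -21676/33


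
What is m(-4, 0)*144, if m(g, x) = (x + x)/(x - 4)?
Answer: 0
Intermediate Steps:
m(g, x) = 2*x/(-4 + x) (m(g, x) = (2*x)/(-4 + x) = 2*x/(-4 + x))
m(-4, 0)*144 = (2*0/(-4 + 0))*144 = (2*0/(-4))*144 = (2*0*(-1/4))*144 = 0*144 = 0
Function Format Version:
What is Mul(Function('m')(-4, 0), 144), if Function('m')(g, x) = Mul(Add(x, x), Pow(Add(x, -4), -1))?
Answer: 0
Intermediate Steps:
Function('m')(g, x) = Mul(2, x, Pow(Add(-4, x), -1)) (Function('m')(g, x) = Mul(Mul(2, x), Pow(Add(-4, x), -1)) = Mul(2, x, Pow(Add(-4, x), -1)))
Mul(Function('m')(-4, 0), 144) = Mul(Mul(2, 0, Pow(Add(-4, 0), -1)), 144) = Mul(Mul(2, 0, Pow(-4, -1)), 144) = Mul(Mul(2, 0, Rational(-1, 4)), 144) = Mul(0, 144) = 0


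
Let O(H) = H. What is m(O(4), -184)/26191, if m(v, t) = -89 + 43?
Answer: -46/26191 ≈ -0.0017563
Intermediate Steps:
m(v, t) = -46
m(O(4), -184)/26191 = -46/26191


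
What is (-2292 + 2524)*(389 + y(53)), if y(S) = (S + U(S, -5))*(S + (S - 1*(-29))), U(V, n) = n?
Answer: 1593608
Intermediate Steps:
y(S) = (-5 + S)*(29 + 2*S) (y(S) = (S - 5)*(S + (S - 1*(-29))) = (-5 + S)*(S + (S + 29)) = (-5 + S)*(S + (29 + S)) = (-5 + S)*(29 + 2*S))
(-2292 + 2524)*(389 + y(53)) = (-2292 + 2524)*(389 + (-145 + 2*53**2 + 19*53)) = 232*(389 + (-145 + 2*2809 + 1007)) = 232*(389 + (-145 + 5618 + 1007)) = 232*(389 + 6480) = 232*6869 = 1593608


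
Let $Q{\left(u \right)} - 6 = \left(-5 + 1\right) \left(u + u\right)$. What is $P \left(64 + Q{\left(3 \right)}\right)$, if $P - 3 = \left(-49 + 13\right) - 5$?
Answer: $-1748$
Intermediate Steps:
$Q{\left(u \right)} = 6 - 8 u$ ($Q{\left(u \right)} = 6 + \left(-5 + 1\right) \left(u + u\right) = 6 - 4 \cdot 2 u = 6 - 8 u$)
$P = -38$ ($P = 3 + \left(\left(-49 + 13\right) - 5\right) = 3 - 41 = -38$)
$P \left(64 + Q{\left(3 \right)}\right) = - 38 \left(64 + \left(6 - 24\right)\right) = - 38 \left(64 - 18\right) = \left(-38\right) 46 = -1748$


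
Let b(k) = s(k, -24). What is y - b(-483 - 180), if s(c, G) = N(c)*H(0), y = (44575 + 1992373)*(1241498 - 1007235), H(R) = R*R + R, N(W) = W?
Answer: 477181549324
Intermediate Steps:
H(R) = R + R² (H(R) = R² + R = R + R²)
y = 477181549324 (y = 2036948*234263 = 477181549324)
s(c, G) = 0 (s(c, G) = c*(0*(1 + 0)) = c*(0*1) = c*0 = 0)
b(k) = 0
y - b(-483 - 180) = 477181549324 - 1*0 = 477181549324 + 0 = 477181549324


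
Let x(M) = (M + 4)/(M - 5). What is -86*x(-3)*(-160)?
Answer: -1720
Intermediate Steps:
x(M) = (4 + M)/(-5 + M)
-86*x(-3)*(-160) = -86*(4 - 3)/(-5 - 3)*(-160) = -86/(-8)*(-160) = -(-43)/4*(-160) = -86*(-1/8)*(-160) = (43/4)*(-160) = -1720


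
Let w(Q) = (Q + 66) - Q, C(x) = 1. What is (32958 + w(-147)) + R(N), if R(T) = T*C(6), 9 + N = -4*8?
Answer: 32983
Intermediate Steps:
N = -41 (N = -9 - 4*8 = -9 - 32 = -41)
R(T) = T (R(T) = T*1 = T)
w(Q) = 66 (w(Q) = (66 + Q) - Q = 66)
(32958 + w(-147)) + R(N) = (32958 + 66) - 41 = 33024 - 41 = 32983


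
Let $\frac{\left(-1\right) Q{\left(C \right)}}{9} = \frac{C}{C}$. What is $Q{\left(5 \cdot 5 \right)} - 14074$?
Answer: $-14083$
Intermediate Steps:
$Q{\left(C \right)} = -9$ ($Q{\left(C \right)} = - 9 \frac{C}{C} = \left(-9\right) 1 = -9$)
$Q{\left(5 \cdot 5 \right)} - 14074 = -9 - 14074 = -14083$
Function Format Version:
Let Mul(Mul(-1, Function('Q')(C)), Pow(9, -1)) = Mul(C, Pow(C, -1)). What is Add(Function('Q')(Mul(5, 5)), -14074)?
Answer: -14083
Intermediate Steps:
Function('Q')(C) = -9 (Function('Q')(C) = Mul(-9, Mul(C, Pow(C, -1))) = Mul(-9, 1) = -9)
Add(Function('Q')(Mul(5, 5)), -14074) = Add(-9, -14074) = -14083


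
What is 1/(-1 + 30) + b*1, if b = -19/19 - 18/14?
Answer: -457/203 ≈ -2.2512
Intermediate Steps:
b = -16/7 (b = -19*1/19 - 18*1/14 = -1 - 9/7 = -16/7 ≈ -2.2857)
1/(-1 + 30) + b*1 = 1/(-1 + 30) - 16/7*1 = 1/29 - 16/7 = -457/203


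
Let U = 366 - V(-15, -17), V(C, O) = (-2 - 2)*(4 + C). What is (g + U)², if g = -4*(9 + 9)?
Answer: 62500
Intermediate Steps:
g = -72 (g = -4*18 = -72)
V(C, O) = -16 - 4*C (V(C, O) = -4*(4 + C) = -16 - 4*C)
U = 322 (U = 366 - (-16 - 4*(-15)) = 366 - (-16 + 60) = 366 - 1*44 = 366 - 44 = 322)
(g + U)² = (-72 + 322)² = 250² = 62500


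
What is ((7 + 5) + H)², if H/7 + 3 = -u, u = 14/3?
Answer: 15625/9 ≈ 1736.1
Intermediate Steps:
u = 14/3 (u = 14*(⅓) = 14/3 ≈ 4.6667)
H = -161/3 (H = -21 + 7*(-1*14/3) = -21 + 7*(-14/3) = -21 - 98/3 = -161/3 ≈ -53.667)
((7 + 5) + H)² = ((7 + 5) - 161/3)² = (12 - 161/3)² = (-125/3)² = 15625/9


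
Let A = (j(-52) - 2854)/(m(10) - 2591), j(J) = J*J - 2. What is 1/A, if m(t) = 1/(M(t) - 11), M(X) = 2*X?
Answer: 11659/684 ≈ 17.045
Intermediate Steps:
j(J) = -2 + J**2 (j(J) = J**2 - 2 = -2 + J**2)
m(t) = 1/(-11 + 2*t) (m(t) = 1/(2*t - 11) = 1/(-11 + 2*t))
A = 684/11659 (A = ((-2 + (-52)**2) - 2854)/(1/(-11 + 2*10) - 2591) = ((-2 + 2704) - 2854)/(1/(-11 + 20) - 2591) = (2702 - 2854)/(1/9 - 2591) = -152/(1/9 - 2591) = -152/(-23318/9) = -152*(-9/23318) = 684/11659 ≈ 0.058667)
1/A = 1/(684/11659) = 11659/684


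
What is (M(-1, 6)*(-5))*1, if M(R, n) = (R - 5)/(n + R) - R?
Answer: 1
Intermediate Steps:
M(R, n) = -R + (-5 + R)/(R + n) (M(R, n) = (-5 + R)/(R + n) - R = -R + (-5 + R)/(R + n))
(M(-1, 6)*(-5))*1 = (((-5 - 1 - 1*(-1)**2 - 1*(-1)*6)/(-1 + 6))*(-5))*1 = (((-5 - 1 - 1*1 + 6)/5)*(-5))*1 = (((-5 - 1 - 1 + 6)/5)*(-5))*1 = (((1/5)*(-1))*(-5))*1 = -1/5*(-5)*1 = 1*1 = 1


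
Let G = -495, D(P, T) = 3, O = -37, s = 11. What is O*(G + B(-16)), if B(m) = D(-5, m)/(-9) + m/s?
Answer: 606578/33 ≈ 18381.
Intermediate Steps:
B(m) = -1/3 + m/11 (B(m) = 3/(-9) + m/11 = 3*(-1/9) + m*(1/11) = -1/3 + m/11)
O*(G + B(-16)) = -37*(-495 + (-1/3 + (1/11)*(-16))) = -37*(-495 + (-1/3 - 16/11)) = -37*(-495 - 59/33) = -37*(-16394/33) = 606578/33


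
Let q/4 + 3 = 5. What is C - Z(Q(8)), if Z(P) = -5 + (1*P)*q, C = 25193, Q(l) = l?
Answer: 25134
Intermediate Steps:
q = 8 (q = -12 + 4*5 = -12 + 20 = 8)
Z(P) = -5 + 8*P (Z(P) = -5 + (1*P)*8 = -5 + P*8 = -5 + 8*P)
C - Z(Q(8)) = 25193 - (-5 + 8*8) = 25193 - (-5 + 64) = 25193 - 1*59 = 25193 - 59 = 25134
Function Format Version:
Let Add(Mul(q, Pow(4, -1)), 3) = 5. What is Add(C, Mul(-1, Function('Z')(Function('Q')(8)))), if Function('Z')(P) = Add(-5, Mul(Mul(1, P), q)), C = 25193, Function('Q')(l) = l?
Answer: 25134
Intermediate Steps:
q = 8 (q = Add(-12, Mul(4, 5)) = Add(-12, 20) = 8)
Function('Z')(P) = Add(-5, Mul(8, P)) (Function('Z')(P) = Add(-5, Mul(Mul(1, P), 8)) = Add(-5, Mul(P, 8)) = Add(-5, Mul(8, P)))
Add(C, Mul(-1, Function('Z')(Function('Q')(8)))) = Add(25193, Mul(-1, Add(-5, Mul(8, 8)))) = Add(25193, Mul(-1, Add(-5, 64))) = Add(25193, Mul(-1, 59)) = Add(25193, -59) = 25134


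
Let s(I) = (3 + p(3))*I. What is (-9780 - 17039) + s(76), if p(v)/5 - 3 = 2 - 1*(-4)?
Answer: -23171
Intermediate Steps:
p(v) = 45 (p(v) = 15 + 5*(2 - 1*(-4)) = 15 + 5*(2 + 4) = 15 + 5*6 = 15 + 30 = 45)
s(I) = 48*I (s(I) = (3 + 45)*I = 48*I)
(-9780 - 17039) + s(76) = (-9780 - 17039) + 48*76 = -26819 + 3648 = -23171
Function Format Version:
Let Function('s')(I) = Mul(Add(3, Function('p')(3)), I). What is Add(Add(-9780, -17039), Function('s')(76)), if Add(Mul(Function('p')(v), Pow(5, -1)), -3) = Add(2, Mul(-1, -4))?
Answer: -23171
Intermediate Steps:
Function('p')(v) = 45 (Function('p')(v) = Add(15, Mul(5, Add(2, Mul(-1, -4)))) = Add(15, Mul(5, Add(2, 4))) = Add(15, Mul(5, 6)) = Add(15, 30) = 45)
Function('s')(I) = Mul(48, I) (Function('s')(I) = Mul(Add(3, 45), I) = Mul(48, I))
Add(Add(-9780, -17039), Function('s')(76)) = Add(Add(-9780, -17039), Mul(48, 76)) = Add(-26819, 3648) = -23171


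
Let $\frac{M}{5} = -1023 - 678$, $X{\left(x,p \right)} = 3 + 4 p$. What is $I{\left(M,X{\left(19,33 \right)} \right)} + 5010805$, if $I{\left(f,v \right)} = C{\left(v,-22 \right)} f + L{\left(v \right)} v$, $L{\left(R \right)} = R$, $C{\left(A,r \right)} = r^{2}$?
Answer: $912610$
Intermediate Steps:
$M = -8505$ ($M = 5 \left(-1023 - 678\right) = 5 \left(-1701\right) = -8505$)
$I{\left(f,v \right)} = v^{2} + 484 f$ ($I{\left(f,v \right)} = \left(-22\right)^{2} f + v v = 484 f + v^{2} = v^{2} + 484 f$)
$I{\left(M,X{\left(19,33 \right)} \right)} + 5010805 = \left(\left(3 + 4 \cdot 33\right)^{2} + 484 \left(-8505\right)\right) + 5010805 = \left(\left(3 + 132\right)^{2} - 4116420\right) + 5010805 = \left(135^{2} - 4116420\right) + 5010805 = \left(18225 - 4116420\right) + 5010805 = -4098195 + 5010805 = 912610$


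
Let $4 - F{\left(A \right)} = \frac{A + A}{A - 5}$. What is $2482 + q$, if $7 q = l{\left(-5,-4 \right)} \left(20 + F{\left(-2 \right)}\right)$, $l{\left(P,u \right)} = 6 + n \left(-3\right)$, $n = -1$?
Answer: $\frac{123094}{49} \approx 2512.1$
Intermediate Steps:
$l{\left(P,u \right)} = 9$ ($l{\left(P,u \right)} = 6 - -3 = 6 + 3 = 9$)
$F{\left(A \right)} = 4 - \frac{2 A}{-5 + A}$ ($F{\left(A \right)} = 4 - \frac{A + A}{A - 5} = 4 - \frac{2 A}{-5 + A}$)
$q = \frac{1476}{49}$ ($q = \frac{9 \left(20 + \frac{2 \left(-10 - 2\right)}{-5 - 2}\right)}{7} = \frac{9 \left(20 + 2 \frac{1}{-7} \left(-12\right)\right)}{7} = \frac{9 \left(20 + 2 \left(- \frac{1}{7}\right) \left(-12\right)\right)}{7} = \frac{9 \left(20 + \frac{24}{7}\right)}{7} = \frac{9 \cdot \frac{164}{7}}{7} = \frac{1}{7} \cdot \frac{1476}{7} = \frac{1476}{49} \approx 30.122$)
$2482 + q = 2482 + \frac{1476}{49} = \frac{123094}{49}$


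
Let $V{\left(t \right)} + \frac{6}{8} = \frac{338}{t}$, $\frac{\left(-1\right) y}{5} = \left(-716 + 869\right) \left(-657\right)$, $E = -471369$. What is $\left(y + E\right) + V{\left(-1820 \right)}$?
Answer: $\frac{4372909}{140} \approx 31235.0$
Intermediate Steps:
$y = 502605$ ($y = - 5 \left(-716 + 869\right) \left(-657\right) = - 5 \cdot 153 \left(-657\right) = \left(-5\right) \left(-100521\right) = 502605$)
$V{\left(t \right)} = - \frac{3}{4} + \frac{338}{t}$
$\left(y + E\right) + V{\left(-1820 \right)} = \left(502605 - 471369\right) - \left(\frac{3}{4} - \frac{338}{-1820}\right) = 31236 + \left(- \frac{3}{4} + 338 \left(- \frac{1}{1820}\right)\right) = 31236 - \frac{131}{140} = \frac{4372909}{140}$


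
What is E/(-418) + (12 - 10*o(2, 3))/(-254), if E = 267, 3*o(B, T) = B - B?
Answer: -36417/53086 ≈ -0.68600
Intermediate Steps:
o(B, T) = 0 (o(B, T) = (B - B)/3 = (1/3)*0 = 0)
E/(-418) + (12 - 10*o(2, 3))/(-254) = 267/(-418) + (12 - 10*0)/(-254) = 267*(-1/418) + (12 + 0)*(-1/254) = -267/418 + 12*(-1/254) = -267/418 - 6/127 = -36417/53086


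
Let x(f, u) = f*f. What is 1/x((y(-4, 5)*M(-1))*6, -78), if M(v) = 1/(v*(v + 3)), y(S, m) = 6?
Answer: 1/324 ≈ 0.0030864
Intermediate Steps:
M(v) = 1/(v*(3 + v))
x(f, u) = f²
1/x((y(-4, 5)*M(-1))*6, -78) = 1/(((6*(1/((-1)*(3 - 1))))*6)²) = 1/(((6*(-1/2))*6)²) = 1/(((6*(-1*½))*6)²) = 1/(((6*(-½))*6)²) = 1/((-3*6)²) = 1/((-18)²) = 1/324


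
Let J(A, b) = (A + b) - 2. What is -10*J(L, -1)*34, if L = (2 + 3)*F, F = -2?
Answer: 4420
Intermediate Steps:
L = -10 (L = (2 + 3)*(-2) = 5*(-2) = -10)
J(A, b) = -2 + A + b
-10*J(L, -1)*34 = -10*(-2 - 10 - 1)*34 = -10*(-13)*34 = 130*34 = 4420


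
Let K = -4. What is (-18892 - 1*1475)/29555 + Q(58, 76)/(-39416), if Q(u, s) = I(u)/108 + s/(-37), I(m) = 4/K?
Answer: -3207687864337/4655099760480 ≈ -0.68907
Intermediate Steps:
I(m) = -1 (I(m) = 4/(-4) = 4*(-¼) = -1)
Q(u, s) = -1/108 - s/37 (Q(u, s) = -1/108 + s/(-37) = -1*1/108 + s*(-1/37) = -1/108 - s/37)
(-18892 - 1*1475)/29555 + Q(58, 76)/(-39416) = (-18892 - 1*1475)/29555 + (-1/108 - 1/37*76)/(-39416) = (-18892 - 1475)*(1/29555) + (-1/108 - 76/37)*(-1/39416) = -20367*1/29555 - 8245/3996*(-1/39416) = -20367/29555 + 8245/157506336 = -3207687864337/4655099760480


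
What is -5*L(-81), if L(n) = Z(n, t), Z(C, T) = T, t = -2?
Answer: 10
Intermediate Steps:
L(n) = -2
-5*L(-81) = -5*(-2) = 10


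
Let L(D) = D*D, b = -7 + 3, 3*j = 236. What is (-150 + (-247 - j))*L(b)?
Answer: -22832/3 ≈ -7610.7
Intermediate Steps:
j = 236/3 (j = (1/3)*236 = 236/3 ≈ 78.667)
b = -4
L(D) = D**2
(-150 + (-247 - j))*L(b) = (-150 + (-247 - 1*236/3))*(-4)**2 = (-150 + (-247 - 236/3))*16 = (-150 - 977/3)*16 = -1427/3*16 = -22832/3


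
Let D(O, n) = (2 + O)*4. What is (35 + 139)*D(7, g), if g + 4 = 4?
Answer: 6264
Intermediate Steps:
g = 0 (g = -4 + 4 = 0)
D(O, n) = 8 + 4*O
(35 + 139)*D(7, g) = (35 + 139)*(8 + 4*7) = 174*(8 + 28) = 174*36 = 6264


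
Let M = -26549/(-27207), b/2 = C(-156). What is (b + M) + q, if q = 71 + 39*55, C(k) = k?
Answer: 51828677/27207 ≈ 1905.0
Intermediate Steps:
b = -312 (b = 2*(-156) = -312)
M = 26549/27207 (M = -26549*(-1/27207) = 26549/27207 ≈ 0.97581)
q = 2216 (q = 71 + 2145 = 2216)
(b + M) + q = (-312 + 26549/27207) + 2216 = -8462035/27207 + 2216 = 51828677/27207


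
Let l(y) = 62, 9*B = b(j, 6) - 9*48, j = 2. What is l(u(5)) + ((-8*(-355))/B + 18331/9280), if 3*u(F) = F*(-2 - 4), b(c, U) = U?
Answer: 36891/9280 ≈ 3.9753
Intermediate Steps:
B = -142/3 (B = (6 - 9*48)/9 = (6 - 432)/9 = (1/9)*(-426) = -142/3 ≈ -47.333)
u(F) = -2*F (u(F) = (F*(-2 - 4))/3 = (F*(-6))/3 = (-6*F)/3 = -2*F)
l(u(5)) + ((-8*(-355))/B + 18331/9280) = 62 + ((-8*(-355))/(-142/3) + 18331/9280) = 62 + (2840*(-3/142) + 18331*(1/9280)) = 62 + (-60 + 18331/9280) = 62 - 538469/9280 = 36891/9280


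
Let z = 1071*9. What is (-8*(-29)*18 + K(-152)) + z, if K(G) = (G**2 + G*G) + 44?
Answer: 60067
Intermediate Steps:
K(G) = 44 + 2*G**2 (K(G) = (G**2 + G**2) + 44 = 2*G**2 + 44 = 44 + 2*G**2)
z = 9639
(-8*(-29)*18 + K(-152)) + z = (-8*(-29)*18 + (44 + 2*(-152)**2)) + 9639 = (232*18 + (44 + 2*23104)) + 9639 = (4176 + (44 + 46208)) + 9639 = (4176 + 46252) + 9639 = 50428 + 9639 = 60067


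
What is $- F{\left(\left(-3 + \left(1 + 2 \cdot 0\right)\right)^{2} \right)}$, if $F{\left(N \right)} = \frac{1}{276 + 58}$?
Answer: $- \frac{1}{334} \approx -0.002994$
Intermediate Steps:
$F{\left(N \right)} = \frac{1}{334}$
$- F{\left(\left(-3 + \left(1 + 2 \cdot 0\right)\right)^{2} \right)} = \left(-1\right) \frac{1}{334} = - \frac{1}{334}$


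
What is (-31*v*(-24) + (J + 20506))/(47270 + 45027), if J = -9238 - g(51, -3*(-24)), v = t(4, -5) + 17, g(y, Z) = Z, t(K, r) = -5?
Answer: 20124/92297 ≈ 0.21804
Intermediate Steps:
v = 12 (v = -5 + 17 = 12)
J = -9310 (J = -9238 - (-3)*(-24) = -9238 - 1*72 = -9238 - 72 = -9310)
(-31*v*(-24) + (J + 20506))/(47270 + 45027) = (-31*12*(-24) + (-9310 + 20506))/(47270 + 45027) = (-372*(-24) + 11196)/92297 = (8928 + 11196)*(1/92297) = 20124*(1/92297) = 20124/92297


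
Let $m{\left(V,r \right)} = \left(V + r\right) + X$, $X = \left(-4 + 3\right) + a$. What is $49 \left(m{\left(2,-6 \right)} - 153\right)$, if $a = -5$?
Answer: $-7987$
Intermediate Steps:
$X = -6$ ($X = \left(-4 + 3\right) - 5 = -1 - 5 = -6$)
$m{\left(V,r \right)} = -6 + V + r$ ($m{\left(V,r \right)} = \left(V + r\right) - 6 = -6 + V + r$)
$49 \left(m{\left(2,-6 \right)} - 153\right) = 49 \left(\left(-6 + 2 - 6\right) - 153\right) = 49 \left(-10 - 153\right) = 49 \left(-163\right) = -7987$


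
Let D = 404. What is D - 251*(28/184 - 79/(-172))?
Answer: 991055/3956 ≈ 250.52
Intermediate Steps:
D - 251*(28/184 - 79/(-172)) = 404 - 251*(28/184 - 79/(-172)) = 404 - 251*(28*(1/184) - 79*(-1/172)) = 404 - 251*(7/46 + 79/172) = 404 - 251*2419/3956 = 404 - 607169/3956 = 991055/3956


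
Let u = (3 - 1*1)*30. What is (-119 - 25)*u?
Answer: -8640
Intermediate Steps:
u = 60 (u = (3 - 1)*30 = 2*30 = 60)
(-119 - 25)*u = (-119 - 25)*60 = -144*60 = -8640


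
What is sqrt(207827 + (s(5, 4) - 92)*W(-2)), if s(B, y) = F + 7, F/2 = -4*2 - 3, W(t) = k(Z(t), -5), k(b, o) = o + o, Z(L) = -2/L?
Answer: sqrt(208897) ≈ 457.05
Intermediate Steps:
k(b, o) = 2*o
W(t) = -10 (W(t) = 2*(-5) = -10)
F = -22 (F = 2*(-4*2 - 3) = 2*(-8 - 3) = 2*(-11) = -22)
s(B, y) = -15 (s(B, y) = -22 + 7 = -15)
sqrt(207827 + (s(5, 4) - 92)*W(-2)) = sqrt(207827 + (-15 - 92)*(-10)) = sqrt(207827 - 107*(-10)) = sqrt(207827 + 1070) = sqrt(208897)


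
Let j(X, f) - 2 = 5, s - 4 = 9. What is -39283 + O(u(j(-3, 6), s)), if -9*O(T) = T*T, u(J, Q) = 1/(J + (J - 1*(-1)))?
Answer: -79548076/2025 ≈ -39283.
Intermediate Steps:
s = 13 (s = 4 + 9 = 13)
j(X, f) = 7 (j(X, f) = 2 + 5 = 7)
u(J, Q) = 1/(1 + 2*J) (u(J, Q) = 1/(J + (J + 1)) = 1/(J + (1 + J)) = 1/(1 + 2*J))
O(T) = -T²/9 (O(T) = -T*T/9 = -T²/9)
-39283 + O(u(j(-3, 6), s)) = -39283 - 1/(9*(1 + 2*7)²) = -39283 - 1/(9*(1 + 14)²) = -39283 - (1/15)²/9 = -39283 - ⅑*1/225 = -39283 - 1/2025 = -79548076/2025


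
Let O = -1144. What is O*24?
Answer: -27456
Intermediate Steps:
O*24 = -1144*24 = -27456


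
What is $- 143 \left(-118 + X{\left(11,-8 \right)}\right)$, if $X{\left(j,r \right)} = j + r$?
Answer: $16445$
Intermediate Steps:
$- 143 \left(-118 + X{\left(11,-8 \right)}\right) = - 143 \left(-118 + \left(11 - 8\right)\right) = - 143 \left(-118 + 3\right) = \left(-143\right) \left(-115\right) = 16445$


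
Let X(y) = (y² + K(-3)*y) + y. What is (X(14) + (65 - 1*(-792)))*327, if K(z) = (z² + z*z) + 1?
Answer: 435891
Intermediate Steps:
K(z) = 1 + 2*z² (K(z) = (z² + z²) + 1 = 2*z² + 1 = 1 + 2*z²)
X(y) = y² + 20*y (X(y) = (y² + (1 + 2*(-3)²)*y) + y = (y² + (1 + 2*9)*y) + y = (y² + (1 + 18)*y) + y = (y² + 19*y) + y = y² + 20*y)
(X(14) + (65 - 1*(-792)))*327 = (14*(20 + 14) + (65 - 1*(-792)))*327 = (14*34 + (65 + 792))*327 = (476 + 857)*327 = 1333*327 = 435891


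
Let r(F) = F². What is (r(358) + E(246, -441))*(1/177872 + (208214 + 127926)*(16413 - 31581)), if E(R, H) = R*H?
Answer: -8922921342796114321/88936 ≈ -1.0033e+14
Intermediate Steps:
E(R, H) = H*R
(r(358) + E(246, -441))*(1/177872 + (208214 + 127926)*(16413 - 31581)) = (358² - 441*246)*(1/177872 + (208214 + 127926)*(16413 - 31581)) = (128164 - 108486)*(1/177872 + 336140*(-15168)) = 19678*(1/177872 - 5098571520) = 19678*(-906893113405439/177872) = -8922921342796114321/88936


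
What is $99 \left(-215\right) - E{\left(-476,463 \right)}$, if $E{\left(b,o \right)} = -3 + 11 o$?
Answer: $-26375$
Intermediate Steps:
$99 \left(-215\right) - E{\left(-476,463 \right)} = 99 \left(-215\right) - \left(-3 + 11 \cdot 463\right) = -21285 - \left(-3 + 5093\right) = -21285 - 5090 = -26375$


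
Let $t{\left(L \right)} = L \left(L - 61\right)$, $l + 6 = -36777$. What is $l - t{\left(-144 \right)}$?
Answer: $-66303$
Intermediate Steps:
$l = -36783$ ($l = -6 - 36777 = -36783$)
$t{\left(L \right)} = L \left(-61 + L\right)$
$l - t{\left(-144 \right)} = -36783 - - 144 \left(-61 - 144\right) = -36783 - \left(-144\right) \left(-205\right) = -36783 - 29520 = -66303$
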